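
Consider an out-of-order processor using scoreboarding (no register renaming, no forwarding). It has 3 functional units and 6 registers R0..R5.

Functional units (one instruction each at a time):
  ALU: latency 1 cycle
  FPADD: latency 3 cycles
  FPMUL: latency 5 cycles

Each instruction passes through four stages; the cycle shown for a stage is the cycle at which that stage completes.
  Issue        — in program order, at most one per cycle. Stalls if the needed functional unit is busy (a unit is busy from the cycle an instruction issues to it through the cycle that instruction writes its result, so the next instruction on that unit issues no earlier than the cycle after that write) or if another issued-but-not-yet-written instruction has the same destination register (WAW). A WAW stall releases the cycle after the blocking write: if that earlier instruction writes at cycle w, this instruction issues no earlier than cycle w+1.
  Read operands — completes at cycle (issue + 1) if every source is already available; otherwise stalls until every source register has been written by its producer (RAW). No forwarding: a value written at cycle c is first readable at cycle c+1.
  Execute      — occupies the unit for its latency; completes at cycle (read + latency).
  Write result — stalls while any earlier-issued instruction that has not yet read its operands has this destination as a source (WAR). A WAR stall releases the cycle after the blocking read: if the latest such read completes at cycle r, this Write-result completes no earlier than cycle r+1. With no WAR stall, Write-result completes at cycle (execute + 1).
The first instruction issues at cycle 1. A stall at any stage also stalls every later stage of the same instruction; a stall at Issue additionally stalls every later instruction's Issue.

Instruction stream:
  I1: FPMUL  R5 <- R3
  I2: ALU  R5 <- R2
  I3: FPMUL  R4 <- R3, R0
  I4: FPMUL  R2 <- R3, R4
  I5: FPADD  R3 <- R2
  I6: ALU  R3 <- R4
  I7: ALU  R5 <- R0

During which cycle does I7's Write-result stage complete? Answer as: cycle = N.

cycle = 38

I1: IS=1 RO=2 EX=7 WR=8
I2: IS=9 RO=10 EX=11 WR=12  [WAW R5: wait I1 write@8]
I3: IS=10 RO=11 EX=16 WR=17
I4: IS=18 RO=19 EX=24 WR=25  [struct: FPMUL busy until I3 writes@17]
I5: IS=19 RO=26 EX=29 WR=30  [RAW R2: wait I4 write@25]
I6: IS=31 RO=32 EX=33 WR=34  [WAW R3: wait I5 write@30]
I7: IS=35 RO=36 EX=37 WR=38  [struct: ALU busy until I6 writes@34]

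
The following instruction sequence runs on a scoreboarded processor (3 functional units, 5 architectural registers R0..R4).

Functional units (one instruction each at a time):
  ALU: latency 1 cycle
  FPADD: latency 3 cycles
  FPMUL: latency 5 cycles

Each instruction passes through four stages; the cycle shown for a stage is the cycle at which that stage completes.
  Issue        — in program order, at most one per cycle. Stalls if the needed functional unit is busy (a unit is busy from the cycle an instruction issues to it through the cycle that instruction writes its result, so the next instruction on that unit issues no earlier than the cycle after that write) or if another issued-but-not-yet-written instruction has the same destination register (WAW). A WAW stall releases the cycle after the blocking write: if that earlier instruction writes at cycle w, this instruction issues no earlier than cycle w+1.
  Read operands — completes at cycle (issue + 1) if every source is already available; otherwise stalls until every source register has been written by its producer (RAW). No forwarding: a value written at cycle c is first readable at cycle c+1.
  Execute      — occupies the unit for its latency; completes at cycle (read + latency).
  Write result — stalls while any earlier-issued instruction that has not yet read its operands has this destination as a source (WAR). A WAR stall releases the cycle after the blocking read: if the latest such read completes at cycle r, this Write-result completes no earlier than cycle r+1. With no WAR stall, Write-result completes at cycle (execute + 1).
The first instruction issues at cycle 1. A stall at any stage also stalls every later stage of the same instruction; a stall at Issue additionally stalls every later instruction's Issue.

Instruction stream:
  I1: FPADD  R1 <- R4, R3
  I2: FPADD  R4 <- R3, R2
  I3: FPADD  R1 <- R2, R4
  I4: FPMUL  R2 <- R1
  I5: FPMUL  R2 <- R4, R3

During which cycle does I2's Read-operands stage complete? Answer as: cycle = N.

cycle = 8

cycle 1: I1 issues→FPADD
cycle 2: I1 reads
cycle 5: I1 exec-done
cycle 6: I1 writes R1
cycle 7: I2 issues→FPADD
cycle 8: I2 reads
cycle 11: I2 exec-done
cycle 12: I2 writes R4
cycle 13: I3 issues→FPADD
cycle 14: I3 reads · I4 issues→FPMUL
cycle 17: I3 exec-done
cycle 18: I3 writes R1
cycle 19: I4 reads
cycle 24: I4 exec-done
cycle 25: I4 writes R2
cycle 26: I5 issues→FPMUL
cycle 27: I5 reads
cycle 32: I5 exec-done
cycle 33: I5 writes R2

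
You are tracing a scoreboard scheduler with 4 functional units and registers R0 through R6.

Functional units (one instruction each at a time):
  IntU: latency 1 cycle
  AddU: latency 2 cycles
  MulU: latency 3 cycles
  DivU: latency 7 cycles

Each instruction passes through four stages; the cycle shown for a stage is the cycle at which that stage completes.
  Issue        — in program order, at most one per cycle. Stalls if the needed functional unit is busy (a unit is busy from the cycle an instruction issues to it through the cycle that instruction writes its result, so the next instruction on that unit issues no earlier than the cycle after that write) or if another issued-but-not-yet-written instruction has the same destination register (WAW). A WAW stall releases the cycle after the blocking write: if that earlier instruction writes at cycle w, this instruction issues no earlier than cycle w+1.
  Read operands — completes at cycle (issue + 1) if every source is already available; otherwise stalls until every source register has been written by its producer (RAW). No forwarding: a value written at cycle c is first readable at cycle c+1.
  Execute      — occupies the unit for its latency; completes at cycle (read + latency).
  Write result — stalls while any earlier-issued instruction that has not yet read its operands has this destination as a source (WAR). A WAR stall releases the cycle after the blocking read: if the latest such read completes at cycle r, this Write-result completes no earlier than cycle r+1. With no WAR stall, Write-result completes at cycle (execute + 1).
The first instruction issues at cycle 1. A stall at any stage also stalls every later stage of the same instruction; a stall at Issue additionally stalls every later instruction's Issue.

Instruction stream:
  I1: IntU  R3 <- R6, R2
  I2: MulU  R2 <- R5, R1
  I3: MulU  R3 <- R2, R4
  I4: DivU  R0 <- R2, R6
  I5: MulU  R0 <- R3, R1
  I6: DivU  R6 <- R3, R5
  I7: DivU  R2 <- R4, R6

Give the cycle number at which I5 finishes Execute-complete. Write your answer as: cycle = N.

cycle = 23

cycle 1: I1 issues→IntU
cycle 2: I1 reads · I2 issues→MulU
cycle 3: I1 exec-done · I2 reads
cycle 4: I1 writes R3
cycle 6: I2 exec-done
cycle 7: I2 writes R2
cycle 8: I3 issues→MulU
cycle 9: I3 reads · I4 issues→DivU
cycle 10: I4 reads
cycle 12: I3 exec-done
cycle 13: I3 writes R3
cycle 17: I4 exec-done
cycle 18: I4 writes R0
cycle 19: I5 issues→MulU
cycle 20: I5 reads · I6 issues→DivU
cycle 21: I6 reads
cycle 23: I5 exec-done
cycle 24: I5 writes R0
cycle 28: I6 exec-done
cycle 29: I6 writes R6
cycle 30: I7 issues→DivU
cycle 31: I7 reads
cycle 38: I7 exec-done
cycle 39: I7 writes R2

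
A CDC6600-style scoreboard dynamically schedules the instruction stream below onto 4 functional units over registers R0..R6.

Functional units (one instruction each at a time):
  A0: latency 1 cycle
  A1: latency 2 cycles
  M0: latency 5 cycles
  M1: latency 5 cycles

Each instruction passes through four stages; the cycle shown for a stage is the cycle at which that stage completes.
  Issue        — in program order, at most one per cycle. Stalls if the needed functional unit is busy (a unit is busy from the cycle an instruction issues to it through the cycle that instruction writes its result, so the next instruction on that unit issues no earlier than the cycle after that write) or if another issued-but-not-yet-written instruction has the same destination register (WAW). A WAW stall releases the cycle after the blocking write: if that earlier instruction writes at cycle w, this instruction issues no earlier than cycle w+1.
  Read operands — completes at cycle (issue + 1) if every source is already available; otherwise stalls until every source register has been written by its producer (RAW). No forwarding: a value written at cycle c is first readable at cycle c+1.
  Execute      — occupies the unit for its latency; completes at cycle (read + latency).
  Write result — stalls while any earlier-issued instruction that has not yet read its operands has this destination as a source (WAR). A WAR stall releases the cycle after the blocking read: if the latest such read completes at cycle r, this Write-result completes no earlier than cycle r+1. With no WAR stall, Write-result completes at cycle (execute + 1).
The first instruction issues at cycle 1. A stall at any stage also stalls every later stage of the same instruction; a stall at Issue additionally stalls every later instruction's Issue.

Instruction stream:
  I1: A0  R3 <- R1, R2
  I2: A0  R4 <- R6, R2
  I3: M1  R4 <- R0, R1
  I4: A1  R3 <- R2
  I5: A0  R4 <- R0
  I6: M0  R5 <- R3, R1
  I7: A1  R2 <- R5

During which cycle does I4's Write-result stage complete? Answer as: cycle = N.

cycle = 14

1) issue 1, read 2, done 3, write 4
2) issue 5, read 6, done 7, write 8  <struct: A0 busy until I1 writes@4>
3) issue 9, read 10, done 15, write 16  <WAW R4: wait I2 write@8>
4) issue 10, read 11, done 13, write 14
5) issue 17, read 18, done 19, write 20  <WAW R4: wait I3 write@16>
6) issue 18, read 19, done 24, write 25
7) issue 19, read 26, done 28, write 29  <RAW R5: wait I6 write@25>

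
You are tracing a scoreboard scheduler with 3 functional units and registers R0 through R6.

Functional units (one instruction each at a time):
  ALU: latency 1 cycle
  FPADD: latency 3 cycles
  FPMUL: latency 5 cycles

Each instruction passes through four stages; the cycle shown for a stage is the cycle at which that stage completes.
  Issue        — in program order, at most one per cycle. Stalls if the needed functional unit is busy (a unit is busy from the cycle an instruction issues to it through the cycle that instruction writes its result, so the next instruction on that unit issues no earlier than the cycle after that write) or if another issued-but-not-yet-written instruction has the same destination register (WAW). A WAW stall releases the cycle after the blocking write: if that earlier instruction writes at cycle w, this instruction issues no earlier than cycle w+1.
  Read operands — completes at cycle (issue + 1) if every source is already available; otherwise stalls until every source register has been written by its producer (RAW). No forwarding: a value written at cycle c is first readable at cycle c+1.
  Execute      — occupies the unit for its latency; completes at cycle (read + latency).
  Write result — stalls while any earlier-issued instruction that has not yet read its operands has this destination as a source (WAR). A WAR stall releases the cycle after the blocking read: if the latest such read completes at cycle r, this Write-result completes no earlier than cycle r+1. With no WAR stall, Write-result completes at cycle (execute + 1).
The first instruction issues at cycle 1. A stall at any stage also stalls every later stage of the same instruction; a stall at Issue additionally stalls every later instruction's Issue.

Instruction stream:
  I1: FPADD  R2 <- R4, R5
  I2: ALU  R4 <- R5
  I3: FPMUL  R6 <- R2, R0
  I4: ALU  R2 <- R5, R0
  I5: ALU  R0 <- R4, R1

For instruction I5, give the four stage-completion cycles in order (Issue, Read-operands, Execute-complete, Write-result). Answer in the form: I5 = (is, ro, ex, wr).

[I1] 1/2/5/6
[I2] 2/3/4/5
[I3] 3/7/12/13  (RAW R2: wait I1 write@6)
[I4] 7/8/9/10  (WAW R2: wait I1 write@6)
[I5] 11/12/13/14  (struct: ALU busy until I4 writes@10)

I5 = (11, 12, 13, 14)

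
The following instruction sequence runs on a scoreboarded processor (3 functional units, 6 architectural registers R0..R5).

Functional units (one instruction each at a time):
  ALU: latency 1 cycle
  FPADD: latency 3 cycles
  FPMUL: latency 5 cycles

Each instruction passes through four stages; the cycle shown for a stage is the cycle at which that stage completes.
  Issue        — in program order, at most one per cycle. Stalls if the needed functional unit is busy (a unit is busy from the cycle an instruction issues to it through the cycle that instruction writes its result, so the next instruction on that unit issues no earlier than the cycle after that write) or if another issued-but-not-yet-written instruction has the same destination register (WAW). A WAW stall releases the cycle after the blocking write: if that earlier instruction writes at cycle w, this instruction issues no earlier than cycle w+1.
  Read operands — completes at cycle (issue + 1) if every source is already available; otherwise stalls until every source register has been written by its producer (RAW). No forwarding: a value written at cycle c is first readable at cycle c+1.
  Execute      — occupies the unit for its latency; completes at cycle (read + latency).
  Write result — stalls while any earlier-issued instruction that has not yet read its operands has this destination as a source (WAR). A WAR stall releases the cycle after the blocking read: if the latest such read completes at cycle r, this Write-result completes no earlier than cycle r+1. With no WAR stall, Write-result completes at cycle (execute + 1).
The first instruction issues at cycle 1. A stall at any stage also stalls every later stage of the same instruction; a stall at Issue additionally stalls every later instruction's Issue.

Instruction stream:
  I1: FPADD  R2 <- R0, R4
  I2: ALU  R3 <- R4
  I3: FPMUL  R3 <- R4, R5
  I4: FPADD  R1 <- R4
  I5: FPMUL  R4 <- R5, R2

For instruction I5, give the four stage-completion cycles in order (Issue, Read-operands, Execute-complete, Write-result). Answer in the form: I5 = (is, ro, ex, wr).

I5 = (14, 15, 20, 21)

c1: I1 dispatched to FPADD
c2: I1 operands ready · I2 dispatched to ALU
c3: I2 operands ready
c4: I2 complete
c5: I1 complete · R3←I2
c6: R2←I1 · I3 dispatched to FPMUL
c7: I3 operands ready · I4 dispatched to FPADD
c8: I4 operands ready
c11: I4 complete
c12: I3 complete · R1←I4
c13: R3←I3
c14: I5 dispatched to FPMUL
c15: I5 operands ready
c20: I5 complete
c21: R4←I5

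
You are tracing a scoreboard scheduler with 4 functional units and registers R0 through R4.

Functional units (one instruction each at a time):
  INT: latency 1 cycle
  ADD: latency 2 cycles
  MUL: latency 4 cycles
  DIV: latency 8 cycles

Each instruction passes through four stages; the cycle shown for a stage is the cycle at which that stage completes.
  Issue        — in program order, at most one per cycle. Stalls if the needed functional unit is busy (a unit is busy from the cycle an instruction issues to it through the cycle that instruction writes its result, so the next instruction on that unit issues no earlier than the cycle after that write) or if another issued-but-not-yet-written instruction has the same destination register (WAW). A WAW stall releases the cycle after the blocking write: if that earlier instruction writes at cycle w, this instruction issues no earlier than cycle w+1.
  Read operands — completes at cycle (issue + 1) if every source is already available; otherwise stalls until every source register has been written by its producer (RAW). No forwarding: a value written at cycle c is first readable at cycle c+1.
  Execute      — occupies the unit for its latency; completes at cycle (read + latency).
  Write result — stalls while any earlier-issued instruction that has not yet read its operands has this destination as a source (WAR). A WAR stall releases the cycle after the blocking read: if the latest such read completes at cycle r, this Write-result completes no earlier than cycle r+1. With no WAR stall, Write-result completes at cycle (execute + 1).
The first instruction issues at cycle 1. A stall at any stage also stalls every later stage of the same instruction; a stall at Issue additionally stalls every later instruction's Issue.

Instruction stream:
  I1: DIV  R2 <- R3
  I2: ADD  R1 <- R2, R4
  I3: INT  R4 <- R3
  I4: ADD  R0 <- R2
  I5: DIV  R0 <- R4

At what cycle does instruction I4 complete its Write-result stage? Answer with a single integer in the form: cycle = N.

t=1  I1 issues→DIV
t=2  I1 reads, I2 issues→ADD
t=3  I3 issues→INT
t=4  I3 reads
t=5  I3 exec-done
t=10  I1 exec-done
t=11  I1 writes R2
t=12  I2 reads
t=13  I3 writes R4
t=14  I2 exec-done
t=15  I2 writes R1
t=16  I4 issues→ADD
t=17  I4 reads
t=19  I4 exec-done
t=20  I4 writes R0
t=21  I5 issues→DIV
t=22  I5 reads
t=30  I5 exec-done
t=31  I5 writes R0

cycle = 20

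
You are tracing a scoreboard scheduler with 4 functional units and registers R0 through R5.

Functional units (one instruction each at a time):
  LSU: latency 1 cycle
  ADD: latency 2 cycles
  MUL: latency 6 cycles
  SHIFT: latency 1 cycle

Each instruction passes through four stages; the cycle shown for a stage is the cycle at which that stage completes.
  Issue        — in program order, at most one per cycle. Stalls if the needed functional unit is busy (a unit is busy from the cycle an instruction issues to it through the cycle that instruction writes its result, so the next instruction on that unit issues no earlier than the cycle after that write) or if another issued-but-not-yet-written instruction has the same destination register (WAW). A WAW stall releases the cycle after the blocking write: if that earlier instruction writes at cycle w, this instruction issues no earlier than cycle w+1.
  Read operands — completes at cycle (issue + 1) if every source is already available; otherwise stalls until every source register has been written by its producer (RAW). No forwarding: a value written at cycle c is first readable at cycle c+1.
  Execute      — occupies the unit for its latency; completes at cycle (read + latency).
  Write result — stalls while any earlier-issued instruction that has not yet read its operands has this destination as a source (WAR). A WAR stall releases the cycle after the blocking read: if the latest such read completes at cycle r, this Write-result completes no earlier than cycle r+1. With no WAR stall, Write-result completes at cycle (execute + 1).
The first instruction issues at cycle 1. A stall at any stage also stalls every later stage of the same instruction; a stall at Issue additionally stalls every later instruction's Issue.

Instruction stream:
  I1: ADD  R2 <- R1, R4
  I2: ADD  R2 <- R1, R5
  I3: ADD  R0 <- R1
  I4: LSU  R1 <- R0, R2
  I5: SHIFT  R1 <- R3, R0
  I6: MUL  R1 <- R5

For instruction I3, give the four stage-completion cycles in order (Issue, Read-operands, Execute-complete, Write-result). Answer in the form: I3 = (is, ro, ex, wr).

I3 = (11, 12, 14, 15)

I1 -> (1, 2, 4, 5)
I2 -> (6, 7, 9, 10)  // struct: ADD busy until I1 writes@5
I3 -> (11, 12, 14, 15)  // struct: ADD busy until I2 writes@10
I4 -> (12, 16, 17, 18)  // RAW R0: wait I3 write@15
I5 -> (19, 20, 21, 22)  // WAW R1: wait I4 write@18
I6 -> (23, 24, 30, 31)  // WAW R1: wait I5 write@22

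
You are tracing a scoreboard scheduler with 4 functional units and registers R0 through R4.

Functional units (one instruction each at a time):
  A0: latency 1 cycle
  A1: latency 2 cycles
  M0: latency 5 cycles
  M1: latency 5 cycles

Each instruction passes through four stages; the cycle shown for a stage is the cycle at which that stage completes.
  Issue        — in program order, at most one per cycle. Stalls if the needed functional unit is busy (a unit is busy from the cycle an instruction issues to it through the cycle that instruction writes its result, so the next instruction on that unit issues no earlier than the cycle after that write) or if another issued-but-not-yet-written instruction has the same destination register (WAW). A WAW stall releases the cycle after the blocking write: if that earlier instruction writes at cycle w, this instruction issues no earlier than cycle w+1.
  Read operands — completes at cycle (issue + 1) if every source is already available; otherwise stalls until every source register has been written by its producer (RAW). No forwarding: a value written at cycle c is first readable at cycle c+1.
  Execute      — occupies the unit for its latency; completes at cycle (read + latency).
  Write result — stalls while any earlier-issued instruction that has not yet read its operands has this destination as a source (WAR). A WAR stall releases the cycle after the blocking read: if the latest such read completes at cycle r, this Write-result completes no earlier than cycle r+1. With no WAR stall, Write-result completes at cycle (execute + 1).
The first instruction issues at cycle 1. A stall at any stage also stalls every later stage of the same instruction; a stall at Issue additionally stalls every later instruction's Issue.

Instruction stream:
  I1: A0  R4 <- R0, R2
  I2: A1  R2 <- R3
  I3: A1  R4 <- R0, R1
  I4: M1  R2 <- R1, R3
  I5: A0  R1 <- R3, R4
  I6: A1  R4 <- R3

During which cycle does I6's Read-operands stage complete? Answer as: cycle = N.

cycle = 13

cycle 1: I1 dispatched to A0
cycle 2: I1 operands ready; I2 dispatched to A1
cycle 3: I1 complete; I2 operands ready
cycle 4: R4←I1
cycle 5: I2 complete
cycle 6: R2←I2
cycle 7: I3 dispatched to A1
cycle 8: I3 operands ready; I4 dispatched to M1
cycle 9: I4 operands ready; I5 dispatched to A0
cycle 10: I3 complete
cycle 11: R4←I3
cycle 12: I5 operands ready; I6 dispatched to A1
cycle 13: I5 complete; I6 operands ready
cycle 14: I4 complete; R1←I5
cycle 15: R2←I4; I6 complete
cycle 16: R4←I6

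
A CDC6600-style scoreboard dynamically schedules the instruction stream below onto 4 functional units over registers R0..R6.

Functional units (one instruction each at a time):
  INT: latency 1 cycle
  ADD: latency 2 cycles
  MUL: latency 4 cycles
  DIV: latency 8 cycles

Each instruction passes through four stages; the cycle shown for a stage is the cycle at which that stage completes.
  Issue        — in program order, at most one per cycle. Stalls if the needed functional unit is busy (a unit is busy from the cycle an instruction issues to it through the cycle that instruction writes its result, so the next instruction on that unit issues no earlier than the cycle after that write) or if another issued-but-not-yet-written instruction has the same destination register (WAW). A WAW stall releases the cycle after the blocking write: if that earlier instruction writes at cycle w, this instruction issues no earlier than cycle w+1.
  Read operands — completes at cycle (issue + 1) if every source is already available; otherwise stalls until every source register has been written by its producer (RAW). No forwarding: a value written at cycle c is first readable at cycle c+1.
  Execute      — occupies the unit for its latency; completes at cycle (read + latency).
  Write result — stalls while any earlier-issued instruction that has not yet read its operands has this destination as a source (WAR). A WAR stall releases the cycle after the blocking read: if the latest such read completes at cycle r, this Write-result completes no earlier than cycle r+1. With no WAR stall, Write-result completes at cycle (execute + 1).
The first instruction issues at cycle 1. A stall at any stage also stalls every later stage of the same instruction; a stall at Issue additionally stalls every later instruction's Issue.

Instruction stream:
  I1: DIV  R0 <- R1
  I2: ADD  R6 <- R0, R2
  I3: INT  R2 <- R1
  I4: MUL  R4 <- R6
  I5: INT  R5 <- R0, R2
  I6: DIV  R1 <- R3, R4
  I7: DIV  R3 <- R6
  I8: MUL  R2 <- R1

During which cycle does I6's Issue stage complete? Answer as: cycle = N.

cycle = 15

t=1  I1 dispatched to DIV
t=2  I1 operands ready · I2 dispatched to ADD
t=3  I3 dispatched to INT
t=4  I3 operands ready · I4 dispatched to MUL
t=5  I3 complete
t=10  I1 complete
t=11  R0←I1
t=12  I2 operands ready
t=13  R2←I3
t=14  I2 complete · I5 dispatched to INT
t=15  R6←I2 · I5 operands ready · I6 dispatched to DIV
t=16  I4 operands ready · I5 complete
t=17  R5←I5
t=20  I4 complete
t=21  R4←I4
t=22  I6 operands ready
t=30  I6 complete
t=31  R1←I6
t=32  I7 dispatched to DIV
t=33  I7 operands ready · I8 dispatched to MUL
t=34  I8 operands ready
t=38  I8 complete
t=39  R2←I8
t=41  I7 complete
t=42  R3←I7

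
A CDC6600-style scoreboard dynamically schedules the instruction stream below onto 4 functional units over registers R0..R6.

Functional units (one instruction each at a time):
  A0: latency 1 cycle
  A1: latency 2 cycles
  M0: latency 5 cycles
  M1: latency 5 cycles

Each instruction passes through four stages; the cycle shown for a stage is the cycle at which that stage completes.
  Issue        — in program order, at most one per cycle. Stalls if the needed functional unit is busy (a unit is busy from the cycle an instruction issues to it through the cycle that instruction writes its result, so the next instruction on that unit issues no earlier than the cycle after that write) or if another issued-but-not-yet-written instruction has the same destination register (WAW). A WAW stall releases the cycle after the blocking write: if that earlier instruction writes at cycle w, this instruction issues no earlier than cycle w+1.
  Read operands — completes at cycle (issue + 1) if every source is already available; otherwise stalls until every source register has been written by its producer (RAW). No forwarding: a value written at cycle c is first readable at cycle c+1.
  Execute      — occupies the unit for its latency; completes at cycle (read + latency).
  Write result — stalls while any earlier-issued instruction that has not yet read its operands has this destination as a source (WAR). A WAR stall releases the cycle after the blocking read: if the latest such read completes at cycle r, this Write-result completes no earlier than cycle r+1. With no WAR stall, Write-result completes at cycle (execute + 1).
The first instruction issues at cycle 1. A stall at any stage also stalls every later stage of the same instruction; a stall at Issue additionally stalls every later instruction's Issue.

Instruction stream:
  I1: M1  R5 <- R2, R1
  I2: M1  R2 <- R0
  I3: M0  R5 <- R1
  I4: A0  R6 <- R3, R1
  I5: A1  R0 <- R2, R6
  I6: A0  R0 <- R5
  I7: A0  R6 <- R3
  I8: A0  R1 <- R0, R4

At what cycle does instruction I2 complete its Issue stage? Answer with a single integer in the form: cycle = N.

cycle = 9

c1: I1 dispatched to M1
c2: I1 operands ready
c7: I1 complete
c8: R5←I1
c9: I2 dispatched to M1
c10: I2 operands ready, I3 dispatched to M0
c11: I3 operands ready, I4 dispatched to A0
c12: I4 operands ready, I5 dispatched to A1
c13: I4 complete
c14: R6←I4
c15: I2 complete
c16: R2←I2, I3 complete
c17: R5←I3, I5 operands ready
c19: I5 complete
c20: R0←I5
c21: I6 dispatched to A0
c22: I6 operands ready
c23: I6 complete
c24: R0←I6
c25: I7 dispatched to A0
c26: I7 operands ready
c27: I7 complete
c28: R6←I7
c29: I8 dispatched to A0
c30: I8 operands ready
c31: I8 complete
c32: R1←I8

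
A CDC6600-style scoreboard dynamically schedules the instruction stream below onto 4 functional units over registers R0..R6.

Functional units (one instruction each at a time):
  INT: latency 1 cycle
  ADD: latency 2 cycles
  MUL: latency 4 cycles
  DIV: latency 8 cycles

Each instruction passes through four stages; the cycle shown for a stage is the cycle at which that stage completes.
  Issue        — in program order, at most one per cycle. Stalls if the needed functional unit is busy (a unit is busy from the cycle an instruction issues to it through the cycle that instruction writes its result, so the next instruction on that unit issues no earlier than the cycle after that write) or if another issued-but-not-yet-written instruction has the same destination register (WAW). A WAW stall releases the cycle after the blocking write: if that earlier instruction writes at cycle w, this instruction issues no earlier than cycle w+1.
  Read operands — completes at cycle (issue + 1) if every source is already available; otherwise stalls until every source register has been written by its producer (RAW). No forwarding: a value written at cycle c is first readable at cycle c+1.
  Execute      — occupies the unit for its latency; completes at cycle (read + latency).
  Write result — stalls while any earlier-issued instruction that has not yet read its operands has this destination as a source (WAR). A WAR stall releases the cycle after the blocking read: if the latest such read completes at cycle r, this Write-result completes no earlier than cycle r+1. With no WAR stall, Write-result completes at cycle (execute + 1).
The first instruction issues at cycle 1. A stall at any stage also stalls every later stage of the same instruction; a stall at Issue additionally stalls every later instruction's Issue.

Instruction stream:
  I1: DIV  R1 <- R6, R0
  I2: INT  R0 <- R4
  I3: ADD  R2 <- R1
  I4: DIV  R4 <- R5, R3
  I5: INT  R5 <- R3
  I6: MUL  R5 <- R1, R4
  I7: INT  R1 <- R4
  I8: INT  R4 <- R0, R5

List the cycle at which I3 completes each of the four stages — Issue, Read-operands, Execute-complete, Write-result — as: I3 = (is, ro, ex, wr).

I3 = (3, 12, 14, 15)

I1: IS=1 RO=2 EX=10 WR=11
I2: IS=2 RO=3 EX=4 WR=5
I3: IS=3 RO=12 EX=14 WR=15  [RAW R1: wait I1 write@11]
I4: IS=12 RO=13 EX=21 WR=22  [struct: DIV busy until I1 writes@11]
I5: IS=13 RO=14 EX=15 WR=16
I6: IS=17 RO=23 EX=27 WR=28  [WAW R5: wait I5 write@16; RAW R4: wait I4 write@22]
I7: IS=18 RO=23 EX=24 WR=25  [RAW R4: wait I4 write@22]
I8: IS=26 RO=29 EX=30 WR=31  [struct: INT busy until I7 writes@25; RAW R5: wait I6 write@28]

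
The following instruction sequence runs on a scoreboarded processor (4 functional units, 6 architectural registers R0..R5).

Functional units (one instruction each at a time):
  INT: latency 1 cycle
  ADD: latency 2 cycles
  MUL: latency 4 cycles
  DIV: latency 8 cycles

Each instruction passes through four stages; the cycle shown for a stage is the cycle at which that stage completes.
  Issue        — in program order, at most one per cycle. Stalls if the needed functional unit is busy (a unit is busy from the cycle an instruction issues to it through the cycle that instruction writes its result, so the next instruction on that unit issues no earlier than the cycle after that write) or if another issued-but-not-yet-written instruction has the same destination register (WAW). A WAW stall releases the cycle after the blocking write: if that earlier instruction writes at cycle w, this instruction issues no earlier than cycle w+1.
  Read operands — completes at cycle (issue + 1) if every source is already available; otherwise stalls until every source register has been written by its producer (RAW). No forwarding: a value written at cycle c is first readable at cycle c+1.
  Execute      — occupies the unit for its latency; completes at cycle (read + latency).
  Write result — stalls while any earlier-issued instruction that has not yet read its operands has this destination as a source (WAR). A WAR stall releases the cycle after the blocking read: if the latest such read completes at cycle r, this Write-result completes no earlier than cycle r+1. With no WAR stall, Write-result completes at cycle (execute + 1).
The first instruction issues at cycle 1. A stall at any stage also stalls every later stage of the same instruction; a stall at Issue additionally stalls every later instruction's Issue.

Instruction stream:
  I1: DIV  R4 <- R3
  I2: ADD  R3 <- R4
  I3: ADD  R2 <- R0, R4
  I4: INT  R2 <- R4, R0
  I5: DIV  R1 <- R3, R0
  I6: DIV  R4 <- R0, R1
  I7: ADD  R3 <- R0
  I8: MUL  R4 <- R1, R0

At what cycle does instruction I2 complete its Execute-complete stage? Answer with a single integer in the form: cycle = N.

[1] I1→DIV
[2] I1 RO · I2→ADD
[10] I1 EX
[11] I1 WR R4
[12] I2 RO
[14] I2 EX
[15] I2 WR R3
[16] I3→ADD
[17] I3 RO
[19] I3 EX
[20] I3 WR R2
[21] I4→INT
[22] I4 RO · I5→DIV
[23] I4 EX · I5 RO
[24] I4 WR R2
[31] I5 EX
[32] I5 WR R1
[33] I6→DIV
[34] I6 RO · I7→ADD
[35] I7 RO
[37] I7 EX
[38] I7 WR R3
[42] I6 EX
[43] I6 WR R4
[44] I8→MUL
[45] I8 RO
[49] I8 EX
[50] I8 WR R4

cycle = 14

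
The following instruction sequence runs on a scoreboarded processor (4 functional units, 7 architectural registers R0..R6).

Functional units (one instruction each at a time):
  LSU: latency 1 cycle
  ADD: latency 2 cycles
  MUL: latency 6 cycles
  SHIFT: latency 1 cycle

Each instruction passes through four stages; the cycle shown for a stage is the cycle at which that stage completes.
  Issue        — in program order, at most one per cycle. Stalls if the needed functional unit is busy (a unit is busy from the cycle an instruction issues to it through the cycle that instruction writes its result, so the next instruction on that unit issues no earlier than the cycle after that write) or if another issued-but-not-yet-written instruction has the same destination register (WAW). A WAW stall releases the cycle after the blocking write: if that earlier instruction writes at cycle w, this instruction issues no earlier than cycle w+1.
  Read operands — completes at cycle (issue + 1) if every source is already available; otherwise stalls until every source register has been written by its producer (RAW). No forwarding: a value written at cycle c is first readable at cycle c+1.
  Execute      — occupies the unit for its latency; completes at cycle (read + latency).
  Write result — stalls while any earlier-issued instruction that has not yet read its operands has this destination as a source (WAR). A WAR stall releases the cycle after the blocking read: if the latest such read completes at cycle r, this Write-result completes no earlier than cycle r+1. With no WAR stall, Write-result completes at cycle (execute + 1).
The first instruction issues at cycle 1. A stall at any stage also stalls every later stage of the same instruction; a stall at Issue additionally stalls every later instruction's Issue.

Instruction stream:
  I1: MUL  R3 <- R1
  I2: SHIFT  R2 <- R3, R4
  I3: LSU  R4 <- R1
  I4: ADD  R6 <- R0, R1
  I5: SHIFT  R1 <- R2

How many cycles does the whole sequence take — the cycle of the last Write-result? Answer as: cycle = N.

cycle 1: I1 dispatched to MUL
cycle 2: I1 operands ready; I2 dispatched to SHIFT
cycle 3: I3 dispatched to LSU
cycle 4: I3 operands ready; I4 dispatched to ADD
cycle 5: I3 complete; I4 operands ready
cycle 7: I4 complete
cycle 8: I1 complete; R6←I4
cycle 9: R3←I1
cycle 10: I2 operands ready
cycle 11: I2 complete; R4←I3
cycle 12: R2←I2
cycle 13: I5 dispatched to SHIFT
cycle 14: I5 operands ready
cycle 15: I5 complete
cycle 16: R1←I5

cycle = 16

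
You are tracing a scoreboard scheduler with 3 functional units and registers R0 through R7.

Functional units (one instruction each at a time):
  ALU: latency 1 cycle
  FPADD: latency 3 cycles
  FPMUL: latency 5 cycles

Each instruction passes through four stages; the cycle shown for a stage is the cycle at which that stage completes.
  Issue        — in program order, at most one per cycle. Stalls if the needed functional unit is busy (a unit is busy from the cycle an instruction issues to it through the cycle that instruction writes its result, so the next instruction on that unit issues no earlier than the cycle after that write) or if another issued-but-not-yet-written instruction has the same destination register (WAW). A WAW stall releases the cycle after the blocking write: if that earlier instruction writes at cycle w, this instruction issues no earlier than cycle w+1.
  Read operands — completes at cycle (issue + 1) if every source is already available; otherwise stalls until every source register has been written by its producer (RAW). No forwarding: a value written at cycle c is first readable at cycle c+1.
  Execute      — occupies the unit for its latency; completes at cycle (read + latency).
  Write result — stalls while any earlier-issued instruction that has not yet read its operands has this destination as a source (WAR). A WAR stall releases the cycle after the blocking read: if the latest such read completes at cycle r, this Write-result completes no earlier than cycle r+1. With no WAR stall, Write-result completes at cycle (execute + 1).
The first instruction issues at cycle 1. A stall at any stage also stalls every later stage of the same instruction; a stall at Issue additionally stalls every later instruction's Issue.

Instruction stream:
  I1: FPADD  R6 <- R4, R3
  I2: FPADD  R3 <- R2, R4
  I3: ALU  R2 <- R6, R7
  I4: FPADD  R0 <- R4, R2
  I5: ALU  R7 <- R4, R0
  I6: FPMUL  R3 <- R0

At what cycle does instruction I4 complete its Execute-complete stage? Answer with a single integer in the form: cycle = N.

1) issue 1, read 2, done 5, write 6
2) issue 7, read 8, done 11, write 12  <struct: FPADD busy until I1 writes@6>
3) issue 8, read 9, done 10, write 11
4) issue 13, read 14, done 17, write 18  <struct: FPADD busy until I2 writes@12>
5) issue 14, read 19, done 20, write 21  <RAW R0: wait I4 write@18>
6) issue 15, read 19, done 24, write 25  <RAW R0: wait I4 write@18>

cycle = 17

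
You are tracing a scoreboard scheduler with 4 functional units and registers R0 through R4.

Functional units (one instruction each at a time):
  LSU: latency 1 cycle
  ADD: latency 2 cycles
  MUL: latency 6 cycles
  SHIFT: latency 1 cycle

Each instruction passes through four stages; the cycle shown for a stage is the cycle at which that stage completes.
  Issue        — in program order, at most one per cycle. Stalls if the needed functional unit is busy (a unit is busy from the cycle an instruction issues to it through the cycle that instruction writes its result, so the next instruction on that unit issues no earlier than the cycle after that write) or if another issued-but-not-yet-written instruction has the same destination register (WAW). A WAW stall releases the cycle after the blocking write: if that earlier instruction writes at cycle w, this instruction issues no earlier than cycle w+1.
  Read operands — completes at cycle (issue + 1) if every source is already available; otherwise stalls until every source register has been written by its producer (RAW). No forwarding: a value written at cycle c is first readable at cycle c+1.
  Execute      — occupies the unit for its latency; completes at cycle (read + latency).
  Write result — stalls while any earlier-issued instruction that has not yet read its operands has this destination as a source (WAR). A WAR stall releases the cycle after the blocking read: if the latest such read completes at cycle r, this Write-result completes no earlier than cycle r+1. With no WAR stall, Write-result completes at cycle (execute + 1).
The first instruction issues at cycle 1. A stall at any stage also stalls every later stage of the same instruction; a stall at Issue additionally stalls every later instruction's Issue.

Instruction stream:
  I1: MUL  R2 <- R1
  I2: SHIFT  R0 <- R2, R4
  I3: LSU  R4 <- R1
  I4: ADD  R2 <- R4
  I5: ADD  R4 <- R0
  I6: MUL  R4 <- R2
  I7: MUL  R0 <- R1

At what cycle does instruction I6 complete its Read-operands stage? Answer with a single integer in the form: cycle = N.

cycle = 22

I1  is:1  ro:2  ex:8  wr:9
I2  is:2  ro:10  ex:11  wr:12  — RAW R2: wait I1 write@9
I3  is:3  ro:4  ex:5  wr:11  — WAR R4: wait I2 read@10
I4  is:10  ro:12  ex:14  wr:15  — WAW R2: wait I1 write@9, RAW R4: wait I3 write@11
I5  is:16  ro:17  ex:19  wr:20  — struct: ADD busy until I4 writes@15
I6  is:21  ro:22  ex:28  wr:29  — WAW R4: wait I5 write@20
I7  is:30  ro:31  ex:37  wr:38  — struct: MUL busy until I6 writes@29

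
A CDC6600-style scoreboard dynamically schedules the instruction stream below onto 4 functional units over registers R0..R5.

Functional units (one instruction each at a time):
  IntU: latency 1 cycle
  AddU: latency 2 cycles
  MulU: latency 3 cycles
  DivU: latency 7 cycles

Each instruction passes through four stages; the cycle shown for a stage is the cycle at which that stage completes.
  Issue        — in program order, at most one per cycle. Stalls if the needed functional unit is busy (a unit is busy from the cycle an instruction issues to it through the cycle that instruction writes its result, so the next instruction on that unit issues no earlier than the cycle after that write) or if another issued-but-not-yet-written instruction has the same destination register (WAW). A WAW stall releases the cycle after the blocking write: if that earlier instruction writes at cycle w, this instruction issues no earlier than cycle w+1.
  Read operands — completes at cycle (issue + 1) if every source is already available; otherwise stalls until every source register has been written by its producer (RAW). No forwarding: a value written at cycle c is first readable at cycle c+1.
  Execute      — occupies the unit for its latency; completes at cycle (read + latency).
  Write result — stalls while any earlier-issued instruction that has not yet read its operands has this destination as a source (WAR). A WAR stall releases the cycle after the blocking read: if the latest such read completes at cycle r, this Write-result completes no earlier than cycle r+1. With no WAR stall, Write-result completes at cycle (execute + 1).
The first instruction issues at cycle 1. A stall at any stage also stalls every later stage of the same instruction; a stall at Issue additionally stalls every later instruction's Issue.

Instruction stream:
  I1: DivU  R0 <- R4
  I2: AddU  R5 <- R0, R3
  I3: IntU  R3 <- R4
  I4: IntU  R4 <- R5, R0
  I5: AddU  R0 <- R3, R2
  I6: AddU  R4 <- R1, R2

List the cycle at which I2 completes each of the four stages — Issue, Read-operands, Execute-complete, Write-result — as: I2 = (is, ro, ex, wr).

I2 = (2, 11, 13, 14)

t=1  I1→DivU
t=2  I1 RO | I2→AddU
t=3  I3→IntU
t=4  I3 RO
t=5  I3 EX
t=9  I1 EX
t=10  I1 WR R0
t=11  I2 RO
t=12  I3 WR R3
t=13  I2 EX | I4→IntU
t=14  I2 WR R5
t=15  I4 RO | I5→AddU
t=16  I4 EX | I5 RO
t=17  I4 WR R4
t=18  I5 EX
t=19  I5 WR R0
t=20  I6→AddU
t=21  I6 RO
t=23  I6 EX
t=24  I6 WR R4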